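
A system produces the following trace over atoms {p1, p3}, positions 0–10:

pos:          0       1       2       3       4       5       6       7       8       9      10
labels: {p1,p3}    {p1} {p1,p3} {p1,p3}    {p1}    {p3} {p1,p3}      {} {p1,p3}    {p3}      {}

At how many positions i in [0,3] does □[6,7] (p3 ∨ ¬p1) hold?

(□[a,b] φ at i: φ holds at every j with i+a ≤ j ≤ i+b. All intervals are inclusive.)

Evaluate at each i in [0,3]:
  i=0: ✓ (all of [6,7])
  i=1: ✓ (all of [7,8])
  i=2: ✓ (all of [8,9])
  i=3: ✓ (all of [9,10])
Positions where it holds: {0, 1, 2, 3} → 4.

4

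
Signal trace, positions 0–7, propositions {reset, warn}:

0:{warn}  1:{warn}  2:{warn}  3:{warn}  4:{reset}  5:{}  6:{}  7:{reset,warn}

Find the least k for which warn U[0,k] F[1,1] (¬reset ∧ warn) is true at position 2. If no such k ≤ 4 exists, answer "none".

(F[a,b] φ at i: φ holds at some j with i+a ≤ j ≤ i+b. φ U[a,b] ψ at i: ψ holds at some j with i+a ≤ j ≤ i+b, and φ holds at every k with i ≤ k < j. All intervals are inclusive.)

0

Need earliest j ≥ 2 with F[1,1] (¬reset ∧ warn), and warn at every k in [2,j-1].
  j=2: rhs holds (empty prefix). k = 0.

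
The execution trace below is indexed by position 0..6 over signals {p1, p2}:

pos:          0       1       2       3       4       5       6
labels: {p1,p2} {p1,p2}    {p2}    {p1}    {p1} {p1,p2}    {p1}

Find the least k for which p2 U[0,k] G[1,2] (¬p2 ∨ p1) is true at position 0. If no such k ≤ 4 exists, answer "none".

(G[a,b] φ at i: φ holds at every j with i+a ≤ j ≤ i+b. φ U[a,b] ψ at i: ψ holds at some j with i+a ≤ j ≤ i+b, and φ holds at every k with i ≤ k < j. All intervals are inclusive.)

Need earliest j ≥ 0 with G[1,2] (¬p2 ∨ p1), and p2 at every k in [0,j-1].
  j=0: rhs fails.
  j=1: rhs fails.
  j=2: rhs holds; lhs holds on [0,1]. k = 2.

2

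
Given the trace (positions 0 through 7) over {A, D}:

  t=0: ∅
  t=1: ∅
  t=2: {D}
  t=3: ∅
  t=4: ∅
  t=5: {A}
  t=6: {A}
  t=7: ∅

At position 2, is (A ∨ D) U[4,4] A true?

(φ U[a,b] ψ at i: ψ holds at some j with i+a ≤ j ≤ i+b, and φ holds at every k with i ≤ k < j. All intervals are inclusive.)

Need some j in [6,6] with A, and (A ∨ D) at every k in [2,j-1].
  j=6: A holds, but (A ∨ D) fails at k=3 → not this j.
No j in the window works → until fails.

False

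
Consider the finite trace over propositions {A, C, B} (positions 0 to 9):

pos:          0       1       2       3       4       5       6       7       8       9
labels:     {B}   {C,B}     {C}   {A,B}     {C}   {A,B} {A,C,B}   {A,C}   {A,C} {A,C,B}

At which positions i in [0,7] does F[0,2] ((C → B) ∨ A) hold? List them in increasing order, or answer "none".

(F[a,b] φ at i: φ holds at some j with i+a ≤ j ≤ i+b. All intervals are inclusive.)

Evaluate at each i in [0,7]:
  i=0: ✓ (witness j=0)
  i=1: ✓ (witness j=1)
  i=2: ✓ (witness j=3)
  i=3: ✓ (witness j=3)
  i=4: ✓ (witness j=5)
  i=5: ✓ (witness j=5)
  i=6: ✓ (witness j=6)
  i=7: ✓ (witness j=7)

0, 1, 2, 3, 4, 5, 6, 7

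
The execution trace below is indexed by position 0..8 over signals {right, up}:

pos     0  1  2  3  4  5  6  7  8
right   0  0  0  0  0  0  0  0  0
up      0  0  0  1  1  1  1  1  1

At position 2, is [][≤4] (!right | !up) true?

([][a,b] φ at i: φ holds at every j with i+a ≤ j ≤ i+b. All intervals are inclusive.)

Holds

Check (!right | !up) at every j in [2,6]:
  j=2: true
  j=3: true
  j=4: true
  j=5: true
  j=6: true
All positions satisfy it → formula holds.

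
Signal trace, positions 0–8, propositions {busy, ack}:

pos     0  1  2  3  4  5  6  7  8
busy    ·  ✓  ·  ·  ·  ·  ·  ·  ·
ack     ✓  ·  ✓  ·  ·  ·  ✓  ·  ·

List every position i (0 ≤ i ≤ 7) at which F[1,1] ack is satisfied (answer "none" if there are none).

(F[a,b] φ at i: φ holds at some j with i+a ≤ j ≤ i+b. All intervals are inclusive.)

1, 5

Evaluate at each i in [0,7]:
  i=0: ✗ (none in [1,1])
  i=1: ✓ (witness j=2)
  i=2: ✗ (none in [3,3])
  i=3: ✗ (none in [4,4])
  i=4: ✗ (none in [5,5])
  i=5: ✓ (witness j=6)
  i=6: ✗ (none in [7,7])
  i=7: ✗ (none in [8,8])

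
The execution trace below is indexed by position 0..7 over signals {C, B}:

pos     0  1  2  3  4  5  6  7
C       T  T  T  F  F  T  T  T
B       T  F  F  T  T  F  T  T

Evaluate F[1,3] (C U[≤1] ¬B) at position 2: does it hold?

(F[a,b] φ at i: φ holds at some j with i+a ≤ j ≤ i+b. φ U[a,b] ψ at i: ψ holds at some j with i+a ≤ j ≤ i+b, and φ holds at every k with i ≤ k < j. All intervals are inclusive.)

Yes

Check (C U[≤1] ¬B) at each j in [3,5]:
  j=3: fails
  j=4: fails
  j=5: holds
Found at j=5 → formula holds.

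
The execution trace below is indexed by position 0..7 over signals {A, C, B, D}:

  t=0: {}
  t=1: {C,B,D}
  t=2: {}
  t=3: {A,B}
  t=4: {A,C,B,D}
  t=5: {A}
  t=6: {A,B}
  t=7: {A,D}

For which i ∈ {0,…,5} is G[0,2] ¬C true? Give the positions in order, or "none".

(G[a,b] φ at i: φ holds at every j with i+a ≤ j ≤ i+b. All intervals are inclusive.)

Evaluate at each i in [0,5]:
  i=0: ✗ (fails at j=1)
  i=1: ✗ (fails at j=1)
  i=2: ✗ (fails at j=4)
  i=3: ✗ (fails at j=4)
  i=4: ✗ (fails at j=4)
  i=5: ✓ (all of [5,7])

5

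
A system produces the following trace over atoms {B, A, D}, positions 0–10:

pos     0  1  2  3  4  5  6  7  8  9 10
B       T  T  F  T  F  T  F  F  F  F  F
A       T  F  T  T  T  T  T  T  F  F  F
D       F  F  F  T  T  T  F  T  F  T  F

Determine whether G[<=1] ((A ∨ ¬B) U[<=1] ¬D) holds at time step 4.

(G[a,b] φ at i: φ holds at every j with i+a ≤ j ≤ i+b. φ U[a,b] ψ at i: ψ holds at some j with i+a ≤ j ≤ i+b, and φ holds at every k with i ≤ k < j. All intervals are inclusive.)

Does not hold

Check ((A ∨ ¬B) U[<=1] ¬D) at every j in [4,5]:
  j=4: fails
  j=5: holds
Fails at j=4 → formula fails.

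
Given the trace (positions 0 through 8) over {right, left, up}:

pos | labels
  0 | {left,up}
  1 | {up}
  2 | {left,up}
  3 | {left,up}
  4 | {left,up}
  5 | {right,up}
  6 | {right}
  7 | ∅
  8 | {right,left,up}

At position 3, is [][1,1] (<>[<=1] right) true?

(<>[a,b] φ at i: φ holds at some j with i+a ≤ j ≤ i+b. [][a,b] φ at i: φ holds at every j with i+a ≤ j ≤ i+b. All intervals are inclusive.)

Check <>[<=1] right at every j in [4,4]:
  j=4: holds (witness at 5)
All positions satisfy it → formula holds.

Yes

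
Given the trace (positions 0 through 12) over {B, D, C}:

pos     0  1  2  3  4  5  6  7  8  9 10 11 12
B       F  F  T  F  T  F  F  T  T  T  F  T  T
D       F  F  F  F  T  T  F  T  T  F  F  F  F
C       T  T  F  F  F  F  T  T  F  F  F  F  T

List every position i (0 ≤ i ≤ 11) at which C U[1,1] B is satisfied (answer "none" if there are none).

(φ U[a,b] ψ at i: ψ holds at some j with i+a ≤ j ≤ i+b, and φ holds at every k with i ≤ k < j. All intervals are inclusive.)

Evaluate at each i in [0,11]:
  i=0: ✗ (no rhs in [1,1])
  i=1: ✓ (rhs at j=2; lhs holds on [1,1])
  i=2: ✗ (no rhs in [3,3])
  i=3: ✗ (lhs fails at k=3 before rhs at j=4)
  i=4: ✗ (no rhs in [5,5])
  i=5: ✗ (no rhs in [6,6])
  i=6: ✓ (rhs at j=7; lhs holds on [6,6])
  i=7: ✓ (rhs at j=8; lhs holds on [7,7])
  i=8: ✗ (lhs fails at k=8 before rhs at j=9)
  i=9: ✗ (no rhs in [10,10])
  i=10: ✗ (lhs fails at k=10 before rhs at j=11)
  i=11: ✗ (lhs fails at k=11 before rhs at j=12)

1, 6, 7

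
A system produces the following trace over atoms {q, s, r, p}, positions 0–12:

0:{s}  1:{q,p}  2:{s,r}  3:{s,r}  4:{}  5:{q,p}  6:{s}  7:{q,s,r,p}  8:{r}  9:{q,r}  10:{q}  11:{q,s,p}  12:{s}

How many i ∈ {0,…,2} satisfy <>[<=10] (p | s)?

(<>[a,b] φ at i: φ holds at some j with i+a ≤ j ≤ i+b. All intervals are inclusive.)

3

Evaluate at each i in [0,2]:
  i=0: ✓ (witness j=0)
  i=1: ✓ (witness j=1)
  i=2: ✓ (witness j=2)
Positions where it holds: {0, 1, 2} → 3.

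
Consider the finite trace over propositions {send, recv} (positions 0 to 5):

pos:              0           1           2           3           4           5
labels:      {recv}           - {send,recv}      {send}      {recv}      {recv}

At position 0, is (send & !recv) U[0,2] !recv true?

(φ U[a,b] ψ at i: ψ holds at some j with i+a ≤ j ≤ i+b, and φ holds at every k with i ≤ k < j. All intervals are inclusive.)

False

Need some j in [0,2] with !recv, and (send & !recv) at every k in [0,j-1].
  j=0: !recv false.
  j=1: !recv holds, but (send & !recv) fails at k=0 → not this j.
  j=2: !recv false.
No j in the window works → until fails.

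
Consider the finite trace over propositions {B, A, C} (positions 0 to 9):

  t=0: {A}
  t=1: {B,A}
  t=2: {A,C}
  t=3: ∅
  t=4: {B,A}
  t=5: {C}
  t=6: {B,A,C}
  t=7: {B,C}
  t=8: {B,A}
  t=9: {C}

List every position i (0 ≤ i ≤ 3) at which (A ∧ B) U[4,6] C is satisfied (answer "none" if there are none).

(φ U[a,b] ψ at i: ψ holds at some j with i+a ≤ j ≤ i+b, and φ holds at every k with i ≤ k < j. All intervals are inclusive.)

none

Evaluate at each i in [0,3]:
  i=0: ✗ (lhs fails at k=0 before rhs at j=5)
  i=1: ✗ (lhs fails at k=2 before rhs at j=5)
  i=2: ✗ (lhs fails at k=2 before rhs at j=6)
  i=3: ✗ (lhs fails at k=3 before rhs at j=7)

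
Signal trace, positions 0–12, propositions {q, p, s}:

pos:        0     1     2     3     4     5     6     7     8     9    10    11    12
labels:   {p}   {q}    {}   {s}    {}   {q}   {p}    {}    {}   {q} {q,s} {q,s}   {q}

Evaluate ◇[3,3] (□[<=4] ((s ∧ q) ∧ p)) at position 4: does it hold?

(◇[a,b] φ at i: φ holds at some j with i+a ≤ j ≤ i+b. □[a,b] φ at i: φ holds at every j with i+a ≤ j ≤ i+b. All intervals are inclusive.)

Check □[<=4] ((s ∧ q) ∧ p) at each j in [7,7]:
  j=7: fails at 7
No position in the window satisfies it → formula fails.

Does not hold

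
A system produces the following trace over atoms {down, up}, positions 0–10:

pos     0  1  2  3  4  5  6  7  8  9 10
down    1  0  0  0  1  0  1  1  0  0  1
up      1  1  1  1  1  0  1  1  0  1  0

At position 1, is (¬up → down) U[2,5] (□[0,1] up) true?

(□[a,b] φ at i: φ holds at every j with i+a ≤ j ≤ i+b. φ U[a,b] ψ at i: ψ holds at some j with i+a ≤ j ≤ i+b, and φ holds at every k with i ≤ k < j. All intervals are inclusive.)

Yes

Need some j in [3,6] with □[0,1] up, and (¬up → down) at every k in [1,j-1].
  j=3: □[0,1] up holds; (¬up → down) holds at every k in [1,2] → satisfied.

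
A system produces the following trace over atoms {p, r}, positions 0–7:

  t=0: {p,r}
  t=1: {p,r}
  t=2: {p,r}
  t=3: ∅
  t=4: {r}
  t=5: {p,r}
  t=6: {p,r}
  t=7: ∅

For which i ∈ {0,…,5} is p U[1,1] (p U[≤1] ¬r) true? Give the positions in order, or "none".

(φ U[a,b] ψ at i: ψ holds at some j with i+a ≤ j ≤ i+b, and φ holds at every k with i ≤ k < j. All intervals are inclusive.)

1, 2, 5

Evaluate at each i in [0,5]:
  i=0: ✗ (no rhs in [1,1])
  i=1: ✓ (rhs at j=2; lhs holds on [1,1])
  i=2: ✓ (rhs at j=3; lhs holds on [2,2])
  i=3: ✗ (no rhs in [4,4])
  i=4: ✗ (no rhs in [5,5])
  i=5: ✓ (rhs at j=6; lhs holds on [5,5])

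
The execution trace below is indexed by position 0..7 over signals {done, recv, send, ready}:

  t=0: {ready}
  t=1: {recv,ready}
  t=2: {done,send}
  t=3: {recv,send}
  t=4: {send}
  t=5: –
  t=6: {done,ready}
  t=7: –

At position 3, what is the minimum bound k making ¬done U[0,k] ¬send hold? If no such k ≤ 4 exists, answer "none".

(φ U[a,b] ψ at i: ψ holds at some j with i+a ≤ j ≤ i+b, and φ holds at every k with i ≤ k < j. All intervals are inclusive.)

2

Need earliest j ≥ 3 with ¬send, and ¬done at every k in [3,j-1].
  j=3: rhs fails.
  j=4: rhs fails.
  j=5: rhs holds; lhs holds on [3,4]. k = 2.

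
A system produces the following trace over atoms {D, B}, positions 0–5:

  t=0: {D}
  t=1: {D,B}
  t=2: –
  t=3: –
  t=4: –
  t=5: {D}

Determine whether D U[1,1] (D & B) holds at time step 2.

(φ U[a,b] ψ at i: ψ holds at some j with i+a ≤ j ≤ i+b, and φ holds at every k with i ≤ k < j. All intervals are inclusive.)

Need some j in [3,3] with (D & B), and D at every k in [2,j-1].
  j=3: (D & B) false.
No j in the window works → until fails.

No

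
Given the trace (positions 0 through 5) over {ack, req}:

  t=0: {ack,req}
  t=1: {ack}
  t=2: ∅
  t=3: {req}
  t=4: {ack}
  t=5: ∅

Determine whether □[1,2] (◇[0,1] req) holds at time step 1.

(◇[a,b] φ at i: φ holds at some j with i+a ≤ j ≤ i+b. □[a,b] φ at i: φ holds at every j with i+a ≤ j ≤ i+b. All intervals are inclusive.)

Check ◇[0,1] req at every j in [2,3]:
  j=2: holds (witness at 3)
  j=3: holds (witness at 3)
All positions satisfy it → formula holds.

Yes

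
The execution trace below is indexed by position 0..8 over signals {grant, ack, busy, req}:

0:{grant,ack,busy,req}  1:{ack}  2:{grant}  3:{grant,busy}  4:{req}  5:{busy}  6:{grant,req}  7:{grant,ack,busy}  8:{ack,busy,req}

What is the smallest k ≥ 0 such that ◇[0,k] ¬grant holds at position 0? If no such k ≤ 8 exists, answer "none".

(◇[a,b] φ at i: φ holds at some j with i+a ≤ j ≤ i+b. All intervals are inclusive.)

1

Scan j = 0,1,… for ¬grant:
  j=0: fails
  j=1: holds
First hit at j=1, so smallest k = 1-0 = 1.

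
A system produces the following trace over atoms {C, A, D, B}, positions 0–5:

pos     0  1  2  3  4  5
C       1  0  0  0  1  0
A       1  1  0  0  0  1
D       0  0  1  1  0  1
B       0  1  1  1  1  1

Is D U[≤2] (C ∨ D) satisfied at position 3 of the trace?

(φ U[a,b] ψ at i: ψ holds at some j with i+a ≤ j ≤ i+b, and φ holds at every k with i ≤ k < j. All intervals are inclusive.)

Need some j in [3,5] with (C ∨ D), and D at every k in [3,j-1].
  j=3: (C ∨ D) holds; no prefix to check → satisfied.

Yes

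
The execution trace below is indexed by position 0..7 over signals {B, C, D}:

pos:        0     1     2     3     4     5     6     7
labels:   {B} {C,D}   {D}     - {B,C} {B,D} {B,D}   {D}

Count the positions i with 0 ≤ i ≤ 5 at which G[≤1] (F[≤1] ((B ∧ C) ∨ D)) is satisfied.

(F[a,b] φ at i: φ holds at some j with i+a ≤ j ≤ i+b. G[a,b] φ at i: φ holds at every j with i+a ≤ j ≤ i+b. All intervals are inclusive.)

Evaluate at each i in [0,5]:
  i=0: ✓ (all of [0,1])
  i=1: ✓ (all of [1,2])
  i=2: ✓ (all of [2,3])
  i=3: ✓ (all of [3,4])
  i=4: ✓ (all of [4,5])
  i=5: ✓ (all of [5,6])
Positions where it holds: {0, 1, 2, 3, 4, 5} → 6.

6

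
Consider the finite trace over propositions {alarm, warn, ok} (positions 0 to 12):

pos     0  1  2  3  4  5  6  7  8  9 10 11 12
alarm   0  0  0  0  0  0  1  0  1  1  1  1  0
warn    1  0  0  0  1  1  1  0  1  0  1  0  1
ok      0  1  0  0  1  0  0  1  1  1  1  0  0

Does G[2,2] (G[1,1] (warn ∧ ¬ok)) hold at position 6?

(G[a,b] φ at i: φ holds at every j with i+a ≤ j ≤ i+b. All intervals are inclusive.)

Check G[1,1] (warn ∧ ¬ok) at every j in [8,8]:
  j=8: fails at 9
Fails at j=8 → formula fails.

Does not hold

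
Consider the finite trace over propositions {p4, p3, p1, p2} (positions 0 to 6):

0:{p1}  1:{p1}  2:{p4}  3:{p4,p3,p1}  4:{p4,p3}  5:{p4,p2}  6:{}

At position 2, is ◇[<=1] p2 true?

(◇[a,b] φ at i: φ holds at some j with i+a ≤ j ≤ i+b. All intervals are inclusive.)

Check p2 at each j in [2,3]:
  j=2: false
  j=3: false
No position in the window satisfies it → formula fails.

Does not hold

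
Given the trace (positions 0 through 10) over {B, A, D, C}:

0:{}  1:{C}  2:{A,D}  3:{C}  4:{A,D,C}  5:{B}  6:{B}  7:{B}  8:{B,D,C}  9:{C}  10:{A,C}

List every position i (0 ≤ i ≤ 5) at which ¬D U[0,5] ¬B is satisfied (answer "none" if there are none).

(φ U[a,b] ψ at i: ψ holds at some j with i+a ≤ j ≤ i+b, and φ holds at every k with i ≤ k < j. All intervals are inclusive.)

Evaluate at each i in [0,5]:
  i=0: ✓ (rhs at j=0)
  i=1: ✓ (rhs at j=1)
  i=2: ✓ (rhs at j=2)
  i=3: ✓ (rhs at j=3)
  i=4: ✓ (rhs at j=4)
  i=5: ✗ (lhs fails at k=8 before rhs at j=9)

0, 1, 2, 3, 4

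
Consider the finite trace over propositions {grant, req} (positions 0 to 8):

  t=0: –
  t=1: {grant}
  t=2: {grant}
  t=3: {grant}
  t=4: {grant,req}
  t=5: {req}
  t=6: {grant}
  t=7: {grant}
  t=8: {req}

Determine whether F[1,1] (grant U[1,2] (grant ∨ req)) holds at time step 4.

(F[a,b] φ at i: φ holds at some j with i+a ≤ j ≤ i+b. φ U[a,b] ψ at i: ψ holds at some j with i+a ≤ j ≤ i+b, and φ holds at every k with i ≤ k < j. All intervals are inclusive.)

False

Check (grant U[1,2] (grant ∨ req)) at each j in [5,5]:
  j=5: fails
No position in the window satisfies it → formula fails.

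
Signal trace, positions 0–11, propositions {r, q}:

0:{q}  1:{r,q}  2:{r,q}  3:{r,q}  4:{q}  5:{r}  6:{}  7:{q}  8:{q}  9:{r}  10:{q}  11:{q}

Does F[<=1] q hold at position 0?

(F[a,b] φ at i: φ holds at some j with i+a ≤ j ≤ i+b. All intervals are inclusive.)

Check q at each j in [0,1]:
  j=0: true
  j=1: true
Found at j=0 → formula holds.

Holds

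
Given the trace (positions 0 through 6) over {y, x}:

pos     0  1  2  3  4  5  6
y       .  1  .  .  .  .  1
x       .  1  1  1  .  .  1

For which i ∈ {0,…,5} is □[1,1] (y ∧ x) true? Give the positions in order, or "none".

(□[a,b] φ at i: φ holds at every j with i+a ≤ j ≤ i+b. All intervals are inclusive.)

0, 5

Evaluate at each i in [0,5]:
  i=0: ✓ (all of [1,1])
  i=1: ✗ (fails at j=2)
  i=2: ✗ (fails at j=3)
  i=3: ✗ (fails at j=4)
  i=4: ✗ (fails at j=5)
  i=5: ✓ (all of [6,6])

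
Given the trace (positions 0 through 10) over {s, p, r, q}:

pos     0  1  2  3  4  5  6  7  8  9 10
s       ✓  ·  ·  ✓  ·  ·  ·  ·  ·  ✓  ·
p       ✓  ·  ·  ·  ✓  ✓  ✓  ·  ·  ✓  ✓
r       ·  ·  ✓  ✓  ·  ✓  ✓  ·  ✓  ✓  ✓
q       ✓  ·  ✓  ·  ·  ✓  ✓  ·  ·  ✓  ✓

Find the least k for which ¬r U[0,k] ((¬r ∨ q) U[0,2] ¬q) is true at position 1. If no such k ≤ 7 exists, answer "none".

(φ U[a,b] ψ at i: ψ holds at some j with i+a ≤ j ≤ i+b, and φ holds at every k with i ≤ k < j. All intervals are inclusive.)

0

Need earliest j ≥ 1 with ((¬r ∨ q) U[0,2] ¬q), and ¬r at every k in [1,j-1].
  j=1: rhs holds (empty prefix). k = 0.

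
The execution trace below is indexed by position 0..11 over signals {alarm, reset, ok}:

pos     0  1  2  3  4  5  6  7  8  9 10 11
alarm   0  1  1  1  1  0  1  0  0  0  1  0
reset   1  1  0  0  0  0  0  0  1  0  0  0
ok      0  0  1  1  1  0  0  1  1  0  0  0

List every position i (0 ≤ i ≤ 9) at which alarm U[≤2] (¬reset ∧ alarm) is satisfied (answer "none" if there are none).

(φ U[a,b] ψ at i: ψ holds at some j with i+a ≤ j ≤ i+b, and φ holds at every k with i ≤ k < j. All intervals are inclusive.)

1, 2, 3, 4, 6

Evaluate at each i in [0,9]:
  i=0: ✗ (lhs fails at k=0 before rhs at j=2)
  i=1: ✓ (rhs at j=2; lhs holds on [1,1])
  i=2: ✓ (rhs at j=2)
  i=3: ✓ (rhs at j=3)
  i=4: ✓ (rhs at j=4)
  i=5: ✗ (lhs fails at k=5 before rhs at j=6)
  i=6: ✓ (rhs at j=6)
  i=7: ✗ (no rhs in [7,9])
  i=8: ✗ (lhs fails at k=8 before rhs at j=10)
  i=9: ✗ (lhs fails at k=9 before rhs at j=10)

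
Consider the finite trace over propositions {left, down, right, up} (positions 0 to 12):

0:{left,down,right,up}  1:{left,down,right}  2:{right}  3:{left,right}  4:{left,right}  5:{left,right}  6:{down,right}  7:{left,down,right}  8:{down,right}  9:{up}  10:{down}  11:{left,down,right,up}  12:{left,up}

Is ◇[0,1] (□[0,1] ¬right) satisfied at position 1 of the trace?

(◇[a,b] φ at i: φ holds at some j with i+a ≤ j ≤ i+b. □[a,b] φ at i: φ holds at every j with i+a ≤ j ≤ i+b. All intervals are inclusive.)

No

Check □[0,1] ¬right at each j in [1,2]:
  j=1: fails at 1
  j=2: fails at 2
No position in the window satisfies it → formula fails.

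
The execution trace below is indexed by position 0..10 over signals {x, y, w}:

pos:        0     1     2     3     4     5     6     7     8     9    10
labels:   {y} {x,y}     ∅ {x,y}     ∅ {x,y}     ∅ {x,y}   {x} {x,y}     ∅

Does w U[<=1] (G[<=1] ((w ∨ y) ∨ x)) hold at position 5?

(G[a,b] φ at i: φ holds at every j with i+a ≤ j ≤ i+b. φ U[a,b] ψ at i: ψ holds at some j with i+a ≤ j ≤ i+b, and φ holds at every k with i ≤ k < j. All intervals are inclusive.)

False

Need some j in [5,6] with G[<=1] ((w ∨ y) ∨ x), and w at every k in [5,j-1].
  j=5: G[<=1] ((w ∨ y) ∨ x) — fails at 6.
  j=6: G[<=1] ((w ∨ y) ∨ x) — fails at 6.
No j in the window works → until fails.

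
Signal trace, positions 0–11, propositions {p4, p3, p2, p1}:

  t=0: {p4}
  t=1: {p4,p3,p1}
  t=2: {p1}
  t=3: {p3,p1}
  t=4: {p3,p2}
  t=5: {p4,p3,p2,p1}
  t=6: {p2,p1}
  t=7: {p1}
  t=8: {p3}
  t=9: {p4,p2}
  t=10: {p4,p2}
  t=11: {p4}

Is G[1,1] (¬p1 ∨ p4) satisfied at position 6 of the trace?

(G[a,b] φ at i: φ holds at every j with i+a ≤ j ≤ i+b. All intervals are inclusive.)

Does not hold

Check (¬p1 ∨ p4) at every j in [7,7]:
  j=7: false
Fails at j=7 → formula fails.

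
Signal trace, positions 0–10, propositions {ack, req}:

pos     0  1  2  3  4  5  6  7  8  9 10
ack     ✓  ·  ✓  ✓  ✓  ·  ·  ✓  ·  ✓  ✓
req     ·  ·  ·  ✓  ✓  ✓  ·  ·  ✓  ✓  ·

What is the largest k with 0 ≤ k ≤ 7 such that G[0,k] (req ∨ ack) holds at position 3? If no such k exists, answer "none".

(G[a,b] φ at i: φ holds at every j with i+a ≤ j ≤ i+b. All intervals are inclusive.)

2

(req ∨ ack) must hold from j=3 onward; find where it first fails.
  j=3: holds
  j=4: holds
  j=5: holds
  j=6: fails
Holds on [3,5], so largest k = 2.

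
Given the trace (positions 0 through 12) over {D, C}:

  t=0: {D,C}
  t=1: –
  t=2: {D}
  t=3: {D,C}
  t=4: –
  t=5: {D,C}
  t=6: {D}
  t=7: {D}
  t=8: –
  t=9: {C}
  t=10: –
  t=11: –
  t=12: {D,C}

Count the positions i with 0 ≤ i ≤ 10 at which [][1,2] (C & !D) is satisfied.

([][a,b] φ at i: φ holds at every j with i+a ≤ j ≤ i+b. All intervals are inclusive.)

Evaluate at each i in [0,10]:
  i=0: ✗ (fails at j=1)
  i=1: ✗ (fails at j=2)
  i=2: ✗ (fails at j=3)
  i=3: ✗ (fails at j=4)
  i=4: ✗ (fails at j=5)
  i=5: ✗ (fails at j=6)
  i=6: ✗ (fails at j=7)
  i=7: ✗ (fails at j=8)
  i=8: ✗ (fails at j=10)
  i=9: ✗ (fails at j=10)
  i=10: ✗ (fails at j=11)
Positions where it holds: {} → 0.

0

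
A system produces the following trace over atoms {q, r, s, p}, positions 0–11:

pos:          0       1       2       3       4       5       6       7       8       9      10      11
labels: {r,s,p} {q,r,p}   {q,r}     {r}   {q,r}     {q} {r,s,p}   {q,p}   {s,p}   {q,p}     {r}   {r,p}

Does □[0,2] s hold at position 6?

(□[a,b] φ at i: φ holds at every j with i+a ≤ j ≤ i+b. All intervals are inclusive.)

Check s at every j in [6,8]:
  j=6: true
  j=7: false
  j=8: true
Fails at j=7 → formula fails.

No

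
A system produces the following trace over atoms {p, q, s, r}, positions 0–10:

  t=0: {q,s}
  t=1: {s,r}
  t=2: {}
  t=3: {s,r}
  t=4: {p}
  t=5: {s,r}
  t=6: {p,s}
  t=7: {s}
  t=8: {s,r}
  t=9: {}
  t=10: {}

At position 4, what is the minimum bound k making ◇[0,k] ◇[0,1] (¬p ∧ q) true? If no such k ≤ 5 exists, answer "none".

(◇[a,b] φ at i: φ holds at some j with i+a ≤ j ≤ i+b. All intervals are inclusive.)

Scan j = 4,5,… for ◇[0,1] (¬p ∧ q):
  j=4: fails
  j=5: fails
  j=6: fails
  j=7: fails
  j=8: fails
  j=9: fails
No j in [4,9] satisfies it → none.

none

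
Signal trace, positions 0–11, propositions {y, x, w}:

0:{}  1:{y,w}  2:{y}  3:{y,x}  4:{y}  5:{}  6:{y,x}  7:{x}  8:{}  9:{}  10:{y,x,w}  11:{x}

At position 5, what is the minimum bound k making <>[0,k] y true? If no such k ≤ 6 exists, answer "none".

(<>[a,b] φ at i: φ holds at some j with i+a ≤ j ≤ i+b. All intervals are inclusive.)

Scan j = 5,6,… for y:
  j=5: fails
  j=6: holds
First hit at j=6, so smallest k = 6-5 = 1.

1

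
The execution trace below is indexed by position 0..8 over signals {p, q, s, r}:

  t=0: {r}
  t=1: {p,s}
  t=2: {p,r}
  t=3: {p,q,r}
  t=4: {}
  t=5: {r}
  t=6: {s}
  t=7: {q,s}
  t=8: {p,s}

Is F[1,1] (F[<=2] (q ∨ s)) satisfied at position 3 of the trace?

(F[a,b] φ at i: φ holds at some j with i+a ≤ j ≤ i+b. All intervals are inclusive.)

True

Check F[<=2] (q ∨ s) at each j in [4,4]:
  j=4: holds (witness at 6)
Found at j=4 → formula holds.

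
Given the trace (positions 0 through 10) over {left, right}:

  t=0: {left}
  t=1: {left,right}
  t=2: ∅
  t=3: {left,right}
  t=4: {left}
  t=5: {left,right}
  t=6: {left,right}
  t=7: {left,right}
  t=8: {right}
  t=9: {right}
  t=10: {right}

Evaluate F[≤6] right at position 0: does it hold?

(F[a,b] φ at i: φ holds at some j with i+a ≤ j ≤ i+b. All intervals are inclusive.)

Check right at each j in [0,6]:
  j=0: false
  j=1: true
  j=2: false
  j=3: true
  j=4: false
  j=5: true
  j=6: true
Found at j=1 → formula holds.

Yes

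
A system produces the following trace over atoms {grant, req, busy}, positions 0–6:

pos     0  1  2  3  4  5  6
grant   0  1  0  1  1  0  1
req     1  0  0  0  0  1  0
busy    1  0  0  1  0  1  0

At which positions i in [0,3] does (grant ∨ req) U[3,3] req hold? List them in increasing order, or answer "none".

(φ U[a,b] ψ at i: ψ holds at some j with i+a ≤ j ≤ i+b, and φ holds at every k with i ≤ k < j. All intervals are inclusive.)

none

Evaluate at each i in [0,3]:
  i=0: ✗ (no rhs in [3,3])
  i=1: ✗ (no rhs in [4,4])
  i=2: ✗ (lhs fails at k=2 before rhs at j=5)
  i=3: ✗ (no rhs in [6,6])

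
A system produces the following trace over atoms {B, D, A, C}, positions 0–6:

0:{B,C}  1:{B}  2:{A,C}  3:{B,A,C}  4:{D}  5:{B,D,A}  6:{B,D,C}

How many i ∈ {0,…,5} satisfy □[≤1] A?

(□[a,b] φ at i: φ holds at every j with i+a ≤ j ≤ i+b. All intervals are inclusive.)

1

Evaluate at each i in [0,5]:
  i=0: ✗ (fails at j=0)
  i=1: ✗ (fails at j=1)
  i=2: ✓ (all of [2,3])
  i=3: ✗ (fails at j=4)
  i=4: ✗ (fails at j=4)
  i=5: ✗ (fails at j=6)
Positions where it holds: {2} → 1.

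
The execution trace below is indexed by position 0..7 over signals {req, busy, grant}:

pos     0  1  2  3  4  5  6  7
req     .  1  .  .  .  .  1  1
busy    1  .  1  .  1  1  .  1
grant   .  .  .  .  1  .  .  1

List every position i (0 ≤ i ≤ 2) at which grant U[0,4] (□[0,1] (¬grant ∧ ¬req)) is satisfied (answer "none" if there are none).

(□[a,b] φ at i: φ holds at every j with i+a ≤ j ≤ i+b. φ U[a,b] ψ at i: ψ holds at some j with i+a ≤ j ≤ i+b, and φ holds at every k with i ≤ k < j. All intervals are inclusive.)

2

Evaluate at each i in [0,2]:
  i=0: ✗ (lhs fails at k=0 before rhs at j=2)
  i=1: ✗ (lhs fails at k=1 before rhs at j=2)
  i=2: ✓ (rhs at j=2)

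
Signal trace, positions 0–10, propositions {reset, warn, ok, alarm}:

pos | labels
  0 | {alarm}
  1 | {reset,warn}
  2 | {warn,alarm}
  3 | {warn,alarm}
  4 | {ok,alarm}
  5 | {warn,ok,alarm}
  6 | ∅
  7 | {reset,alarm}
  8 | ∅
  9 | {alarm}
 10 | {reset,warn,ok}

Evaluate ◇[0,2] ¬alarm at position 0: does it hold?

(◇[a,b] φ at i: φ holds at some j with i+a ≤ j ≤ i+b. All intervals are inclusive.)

Check ¬alarm at each j in [0,2]:
  j=0: false
  j=1: true
  j=2: false
Found at j=1 → formula holds.

Yes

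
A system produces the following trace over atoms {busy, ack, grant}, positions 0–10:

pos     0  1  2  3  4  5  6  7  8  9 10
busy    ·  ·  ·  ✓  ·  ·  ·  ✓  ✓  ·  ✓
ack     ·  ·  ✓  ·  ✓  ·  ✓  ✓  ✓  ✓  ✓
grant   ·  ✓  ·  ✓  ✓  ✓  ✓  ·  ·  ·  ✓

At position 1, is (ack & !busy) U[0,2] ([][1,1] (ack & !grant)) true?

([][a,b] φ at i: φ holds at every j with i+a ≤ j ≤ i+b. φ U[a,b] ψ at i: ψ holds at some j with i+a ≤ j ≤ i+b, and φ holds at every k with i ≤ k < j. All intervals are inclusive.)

Need some j in [1,3] with [][1,1] (ack & !grant), and (ack & !busy) at every k in [1,j-1].
  j=1: [][1,1] (ack & !grant) holds; no prefix to check → satisfied.

Holds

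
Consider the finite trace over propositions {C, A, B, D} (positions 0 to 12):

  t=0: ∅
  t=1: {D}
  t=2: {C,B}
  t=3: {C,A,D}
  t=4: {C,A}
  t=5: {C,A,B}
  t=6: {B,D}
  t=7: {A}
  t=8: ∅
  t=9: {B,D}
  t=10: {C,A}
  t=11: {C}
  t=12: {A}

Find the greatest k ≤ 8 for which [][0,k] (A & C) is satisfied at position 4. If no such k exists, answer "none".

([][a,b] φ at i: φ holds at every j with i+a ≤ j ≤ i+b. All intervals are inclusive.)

1

(A & C) must hold from j=4 onward; find where it first fails.
  j=4: holds
  j=5: holds
  j=6: fails
Holds on [4,5], so largest k = 1.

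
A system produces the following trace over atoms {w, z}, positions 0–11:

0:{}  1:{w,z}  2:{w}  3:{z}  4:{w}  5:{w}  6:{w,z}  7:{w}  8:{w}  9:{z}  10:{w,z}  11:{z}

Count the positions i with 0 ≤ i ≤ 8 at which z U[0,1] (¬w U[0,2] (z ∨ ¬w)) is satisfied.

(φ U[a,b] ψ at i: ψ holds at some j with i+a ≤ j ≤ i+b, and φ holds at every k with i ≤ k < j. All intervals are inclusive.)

4

Evaluate at each i in [0,8]:
  i=0: ✓ (rhs at j=0)
  i=1: ✓ (rhs at j=1)
  i=2: ✗ (lhs fails at k=2 before rhs at j=3)
  i=3: ✓ (rhs at j=3)
  i=4: ✗ (no rhs in [4,5])
  i=5: ✗ (lhs fails at k=5 before rhs at j=6)
  i=6: ✓ (rhs at j=6)
  i=7: ✗ (no rhs in [7,8])
  i=8: ✗ (lhs fails at k=8 before rhs at j=9)
Positions where it holds: {0, 1, 3, 6} → 4.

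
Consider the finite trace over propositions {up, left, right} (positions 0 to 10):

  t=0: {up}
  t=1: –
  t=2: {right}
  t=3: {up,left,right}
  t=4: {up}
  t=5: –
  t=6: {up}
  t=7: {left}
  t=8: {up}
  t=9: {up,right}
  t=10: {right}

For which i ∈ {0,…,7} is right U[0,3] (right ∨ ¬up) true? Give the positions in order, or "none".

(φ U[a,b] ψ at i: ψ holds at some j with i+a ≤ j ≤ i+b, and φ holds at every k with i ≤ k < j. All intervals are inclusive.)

1, 2, 3, 5, 7

Evaluate at each i in [0,7]:
  i=0: ✗ (lhs fails at k=0 before rhs at j=1)
  i=1: ✓ (rhs at j=1)
  i=2: ✓ (rhs at j=2)
  i=3: ✓ (rhs at j=3)
  i=4: ✗ (lhs fails at k=4 before rhs at j=5)
  i=5: ✓ (rhs at j=5)
  i=6: ✗ (lhs fails at k=6 before rhs at j=7)
  i=7: ✓ (rhs at j=7)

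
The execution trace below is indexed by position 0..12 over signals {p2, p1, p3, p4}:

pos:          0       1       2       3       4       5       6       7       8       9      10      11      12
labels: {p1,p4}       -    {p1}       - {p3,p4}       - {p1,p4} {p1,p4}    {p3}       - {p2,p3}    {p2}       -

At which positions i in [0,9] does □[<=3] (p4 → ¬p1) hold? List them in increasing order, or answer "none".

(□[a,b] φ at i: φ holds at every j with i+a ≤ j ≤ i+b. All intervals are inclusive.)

Evaluate at each i in [0,9]:
  i=0: ✗ (fails at j=0)
  i=1: ✓ (all of [1,4])
  i=2: ✓ (all of [2,5])
  i=3: ✗ (fails at j=6)
  i=4: ✗ (fails at j=6)
  i=5: ✗ (fails at j=6)
  i=6: ✗ (fails at j=6)
  i=7: ✗ (fails at j=7)
  i=8: ✓ (all of [8,11])
  i=9: ✓ (all of [9,12])

1, 2, 8, 9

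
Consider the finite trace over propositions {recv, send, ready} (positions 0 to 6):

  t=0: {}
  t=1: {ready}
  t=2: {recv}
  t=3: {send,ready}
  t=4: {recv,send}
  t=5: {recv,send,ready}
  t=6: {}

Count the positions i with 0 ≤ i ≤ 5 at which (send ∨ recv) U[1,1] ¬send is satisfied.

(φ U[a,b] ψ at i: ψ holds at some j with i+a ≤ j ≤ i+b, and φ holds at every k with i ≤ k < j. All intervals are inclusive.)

1

Evaluate at each i in [0,5]:
  i=0: ✗ (lhs fails at k=0 before rhs at j=1)
  i=1: ✗ (lhs fails at k=1 before rhs at j=2)
  i=2: ✗ (no rhs in [3,3])
  i=3: ✗ (no rhs in [4,4])
  i=4: ✗ (no rhs in [5,5])
  i=5: ✓ (rhs at j=6; lhs holds on [5,5])
Positions where it holds: {5} → 1.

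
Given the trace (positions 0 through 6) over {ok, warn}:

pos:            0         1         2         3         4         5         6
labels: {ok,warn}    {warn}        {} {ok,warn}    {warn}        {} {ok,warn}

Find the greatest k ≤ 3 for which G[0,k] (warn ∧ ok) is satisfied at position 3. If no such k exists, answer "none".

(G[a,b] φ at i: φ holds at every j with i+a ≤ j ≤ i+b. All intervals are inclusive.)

0

(warn ∧ ok) must hold from j=3 onward; find where it first fails.
  j=3: holds
  j=4: fails
Holds on [3,3], so largest k = 0.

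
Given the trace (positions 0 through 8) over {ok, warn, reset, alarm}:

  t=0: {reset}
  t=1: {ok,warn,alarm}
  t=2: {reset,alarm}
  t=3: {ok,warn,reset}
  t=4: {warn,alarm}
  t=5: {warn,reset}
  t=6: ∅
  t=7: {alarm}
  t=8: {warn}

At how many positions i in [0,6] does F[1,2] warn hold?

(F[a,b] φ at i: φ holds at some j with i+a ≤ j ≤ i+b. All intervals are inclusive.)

6

Evaluate at each i in [0,6]:
  i=0: ✓ (witness j=1)
  i=1: ✓ (witness j=3)
  i=2: ✓ (witness j=3)
  i=3: ✓ (witness j=4)
  i=4: ✓ (witness j=5)
  i=5: ✗ (none in [6,7])
  i=6: ✓ (witness j=8)
Positions where it holds: {0, 1, 2, 3, 4, 6} → 6.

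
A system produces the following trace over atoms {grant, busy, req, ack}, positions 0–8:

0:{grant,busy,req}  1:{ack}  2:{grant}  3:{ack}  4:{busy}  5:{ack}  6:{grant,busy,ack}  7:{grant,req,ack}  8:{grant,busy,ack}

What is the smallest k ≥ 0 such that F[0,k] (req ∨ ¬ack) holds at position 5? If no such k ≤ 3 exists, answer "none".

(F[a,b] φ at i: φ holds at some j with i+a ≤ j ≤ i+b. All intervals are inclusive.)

2

Scan j = 5,6,… for (req ∨ ¬ack):
  j=5: fails
  j=6: fails
  j=7: holds
First hit at j=7, so smallest k = 7-5 = 2.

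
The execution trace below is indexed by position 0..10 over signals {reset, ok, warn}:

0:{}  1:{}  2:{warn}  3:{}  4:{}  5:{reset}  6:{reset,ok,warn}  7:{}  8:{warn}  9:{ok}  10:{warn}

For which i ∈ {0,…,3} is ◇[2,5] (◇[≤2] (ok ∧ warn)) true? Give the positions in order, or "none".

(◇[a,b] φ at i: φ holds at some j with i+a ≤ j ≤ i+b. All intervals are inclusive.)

0, 1, 2, 3

Evaluate at each i in [0,3]:
  i=0: ✓ (witness j=4)
  i=1: ✓ (witness j=4)
  i=2: ✓ (witness j=4)
  i=3: ✓ (witness j=5)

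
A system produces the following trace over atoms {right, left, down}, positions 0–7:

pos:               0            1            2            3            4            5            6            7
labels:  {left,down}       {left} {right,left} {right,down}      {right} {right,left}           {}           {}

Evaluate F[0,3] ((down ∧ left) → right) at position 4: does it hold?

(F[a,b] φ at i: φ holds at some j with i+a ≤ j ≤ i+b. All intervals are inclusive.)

True

Check ((down ∧ left) → right) at each j in [4,7]:
  j=4: true
  j=5: true
  j=6: true
  j=7: true
Found at j=4 → formula holds.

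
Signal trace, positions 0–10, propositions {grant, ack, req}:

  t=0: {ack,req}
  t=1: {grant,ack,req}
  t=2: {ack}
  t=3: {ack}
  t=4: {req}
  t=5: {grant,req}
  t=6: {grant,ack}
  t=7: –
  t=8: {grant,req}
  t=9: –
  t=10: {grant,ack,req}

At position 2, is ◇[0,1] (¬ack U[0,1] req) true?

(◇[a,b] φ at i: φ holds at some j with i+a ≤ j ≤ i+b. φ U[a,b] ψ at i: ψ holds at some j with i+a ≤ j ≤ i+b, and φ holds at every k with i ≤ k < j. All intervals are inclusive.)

Check (¬ack U[0,1] req) at each j in [2,3]:
  j=2: fails
  j=3: fails
No position in the window satisfies it → formula fails.

False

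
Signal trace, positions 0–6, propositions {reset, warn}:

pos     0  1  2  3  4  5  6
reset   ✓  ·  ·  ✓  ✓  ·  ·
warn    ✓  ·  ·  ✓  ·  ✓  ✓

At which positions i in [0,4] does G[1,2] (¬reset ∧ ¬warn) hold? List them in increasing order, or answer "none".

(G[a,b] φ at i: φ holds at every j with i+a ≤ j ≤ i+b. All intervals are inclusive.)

0

Evaluate at each i in [0,4]:
  i=0: ✓ (all of [1,2])
  i=1: ✗ (fails at j=3)
  i=2: ✗ (fails at j=3)
  i=3: ✗ (fails at j=4)
  i=4: ✗ (fails at j=5)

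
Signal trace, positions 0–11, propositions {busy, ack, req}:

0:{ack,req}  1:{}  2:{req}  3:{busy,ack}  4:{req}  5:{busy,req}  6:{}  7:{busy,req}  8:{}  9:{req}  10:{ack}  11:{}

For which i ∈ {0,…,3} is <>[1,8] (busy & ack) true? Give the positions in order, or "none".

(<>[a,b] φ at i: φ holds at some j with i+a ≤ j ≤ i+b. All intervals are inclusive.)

Evaluate at each i in [0,3]:
  i=0: ✓ (witness j=3)
  i=1: ✓ (witness j=3)
  i=2: ✓ (witness j=3)
  i=3: ✗ (none in [4,11])

0, 1, 2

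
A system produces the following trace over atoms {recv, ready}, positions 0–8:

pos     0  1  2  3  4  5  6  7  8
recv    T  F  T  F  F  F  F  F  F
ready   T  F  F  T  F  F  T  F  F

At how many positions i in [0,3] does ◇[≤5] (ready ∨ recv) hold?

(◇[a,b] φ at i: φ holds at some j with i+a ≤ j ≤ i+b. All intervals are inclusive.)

Evaluate at each i in [0,3]:
  i=0: ✓ (witness j=0)
  i=1: ✓ (witness j=2)
  i=2: ✓ (witness j=2)
  i=3: ✓ (witness j=3)
Positions where it holds: {0, 1, 2, 3} → 4.

4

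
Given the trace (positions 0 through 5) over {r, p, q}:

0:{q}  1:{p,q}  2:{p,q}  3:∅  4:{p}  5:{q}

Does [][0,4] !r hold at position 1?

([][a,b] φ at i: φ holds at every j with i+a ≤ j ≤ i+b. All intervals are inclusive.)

Holds

Check !r at every j in [1,5]:
  j=1: true
  j=2: true
  j=3: true
  j=4: true
  j=5: true
All positions satisfy it → formula holds.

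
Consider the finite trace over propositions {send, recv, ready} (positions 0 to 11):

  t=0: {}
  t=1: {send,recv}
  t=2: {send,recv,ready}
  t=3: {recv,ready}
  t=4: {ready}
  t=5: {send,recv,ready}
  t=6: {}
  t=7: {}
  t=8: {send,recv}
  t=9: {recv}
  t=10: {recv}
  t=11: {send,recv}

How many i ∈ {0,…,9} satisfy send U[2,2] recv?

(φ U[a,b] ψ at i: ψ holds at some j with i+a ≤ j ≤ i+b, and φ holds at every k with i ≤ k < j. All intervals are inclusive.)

Evaluate at each i in [0,9]:
  i=0: ✗ (lhs fails at k=0 before rhs at j=2)
  i=1: ✓ (rhs at j=3; lhs holds on [1,2])
  i=2: ✗ (no rhs in [4,4])
  i=3: ✗ (lhs fails at k=3 before rhs at j=5)
  i=4: ✗ (no rhs in [6,6])
  i=5: ✗ (no rhs in [7,7])
  i=6: ✗ (lhs fails at k=6 before rhs at j=8)
  i=7: ✗ (lhs fails at k=7 before rhs at j=9)
  i=8: ✗ (lhs fails at k=9 before rhs at j=10)
  i=9: ✗ (lhs fails at k=9 before rhs at j=11)
Positions where it holds: {1} → 1.

1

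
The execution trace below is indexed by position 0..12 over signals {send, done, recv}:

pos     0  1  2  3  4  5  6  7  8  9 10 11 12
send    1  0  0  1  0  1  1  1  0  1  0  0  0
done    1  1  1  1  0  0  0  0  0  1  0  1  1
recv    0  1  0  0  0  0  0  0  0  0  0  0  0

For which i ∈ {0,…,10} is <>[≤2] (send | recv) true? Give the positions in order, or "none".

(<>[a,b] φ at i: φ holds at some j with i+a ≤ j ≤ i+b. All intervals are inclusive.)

0, 1, 2, 3, 4, 5, 6, 7, 8, 9

Evaluate at each i in [0,10]:
  i=0: ✓ (witness j=0)
  i=1: ✓ (witness j=1)
  i=2: ✓ (witness j=3)
  i=3: ✓ (witness j=3)
  i=4: ✓ (witness j=5)
  i=5: ✓ (witness j=5)
  i=6: ✓ (witness j=6)
  i=7: ✓ (witness j=7)
  i=8: ✓ (witness j=9)
  i=9: ✓ (witness j=9)
  i=10: ✗ (none in [10,12])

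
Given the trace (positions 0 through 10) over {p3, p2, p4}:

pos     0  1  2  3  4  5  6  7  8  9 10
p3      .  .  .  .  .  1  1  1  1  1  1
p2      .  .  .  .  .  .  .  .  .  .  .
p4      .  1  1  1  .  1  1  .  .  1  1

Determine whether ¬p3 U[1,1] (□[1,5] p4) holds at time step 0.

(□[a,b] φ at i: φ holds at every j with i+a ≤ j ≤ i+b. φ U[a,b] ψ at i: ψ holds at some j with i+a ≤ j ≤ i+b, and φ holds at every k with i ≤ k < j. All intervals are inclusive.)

Need some j in [1,1] with □[1,5] p4, and ¬p3 at every k in [0,j-1].
  j=1: □[1,5] p4 — fails at 4.
No j in the window works → until fails.

No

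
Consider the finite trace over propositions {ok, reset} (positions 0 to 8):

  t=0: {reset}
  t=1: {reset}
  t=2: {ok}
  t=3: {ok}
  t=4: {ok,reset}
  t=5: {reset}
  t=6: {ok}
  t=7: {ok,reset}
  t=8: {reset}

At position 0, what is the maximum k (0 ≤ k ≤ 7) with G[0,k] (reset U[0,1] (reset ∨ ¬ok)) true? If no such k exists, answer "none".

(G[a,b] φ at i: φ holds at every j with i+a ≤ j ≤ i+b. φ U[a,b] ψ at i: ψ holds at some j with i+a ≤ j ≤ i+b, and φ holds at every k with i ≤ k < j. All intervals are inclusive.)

(reset U[0,1] (reset ∨ ¬ok)) must hold from j=0 onward; find where it first fails.
  j=0: holds
  j=1: holds
  j=2: fails
Holds on [0,1], so largest k = 1.

1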